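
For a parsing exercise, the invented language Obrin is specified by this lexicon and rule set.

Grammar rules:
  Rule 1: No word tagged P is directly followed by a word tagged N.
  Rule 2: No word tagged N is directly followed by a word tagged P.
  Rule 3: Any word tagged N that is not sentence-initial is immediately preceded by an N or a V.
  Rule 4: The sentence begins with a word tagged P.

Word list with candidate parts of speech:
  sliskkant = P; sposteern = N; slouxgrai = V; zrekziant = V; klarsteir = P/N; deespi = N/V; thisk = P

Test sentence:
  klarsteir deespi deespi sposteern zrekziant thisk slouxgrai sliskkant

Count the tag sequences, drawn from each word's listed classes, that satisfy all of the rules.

Candidates per position — 1:klarsteir {P,N}; 2:deespi {N,V}; 3:deespi {N,V}; 4:sposteern {N}; 5:zrekziant {V}; 6:thisk {P}; 7:slouxgrai {V}; 8:sliskkant {P}.
There are 8 candidate sequences in total.
The sequences that satisfy every rule: P V N N V P V P; P V V N V P V P.
Count = 2.

2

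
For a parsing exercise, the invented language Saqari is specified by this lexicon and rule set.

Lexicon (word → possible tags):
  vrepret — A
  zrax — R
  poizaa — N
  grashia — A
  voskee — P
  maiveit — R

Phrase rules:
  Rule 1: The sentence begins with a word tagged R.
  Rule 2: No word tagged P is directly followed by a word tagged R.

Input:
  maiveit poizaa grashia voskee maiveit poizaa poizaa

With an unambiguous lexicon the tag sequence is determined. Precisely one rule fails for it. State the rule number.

2

Fixed tagging: R N A P R N N.
Applying the rules: R1 ok, R2 fails.
Only rule 2 fails.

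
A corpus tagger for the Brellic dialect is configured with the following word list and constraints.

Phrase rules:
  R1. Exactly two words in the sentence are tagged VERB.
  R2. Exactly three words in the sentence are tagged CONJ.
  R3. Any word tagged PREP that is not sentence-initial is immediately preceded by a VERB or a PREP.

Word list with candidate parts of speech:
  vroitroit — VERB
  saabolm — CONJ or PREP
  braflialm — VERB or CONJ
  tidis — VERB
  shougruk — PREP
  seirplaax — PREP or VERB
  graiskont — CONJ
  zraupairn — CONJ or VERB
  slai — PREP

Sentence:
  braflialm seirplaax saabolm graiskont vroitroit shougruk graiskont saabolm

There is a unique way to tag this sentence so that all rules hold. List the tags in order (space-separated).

Candidates per position — 1:braflialm {VERB,CONJ}; 2:seirplaax {PREP,VERB}; 3:saabolm {CONJ,PREP}; 4:graiskont {CONJ}; 5:vroitroit {VERB}; 6:shougruk {PREP}; 7:graiskont {CONJ}; 8:saabolm {CONJ,PREP}.
Word 8 cannot be PREP — rule 3 would then fail for every completion. It is CONJ.
Word 1 cannot be CONJ — rule 2 would then fail for every completion. It is VERB.
Word 2 cannot be VERB — rule 1 would then fail for every completion. It is PREP.
Word 3 cannot be CONJ — rule 2 would then fail for every completion. It is PREP.
So the tagging must be: VERB PREP PREP CONJ VERB PREP CONJ CONJ.
Rule-by-rule: rule 1 ✓; rule 2 ✓; rule 3 ✓.

VERB PREP PREP CONJ VERB PREP CONJ CONJ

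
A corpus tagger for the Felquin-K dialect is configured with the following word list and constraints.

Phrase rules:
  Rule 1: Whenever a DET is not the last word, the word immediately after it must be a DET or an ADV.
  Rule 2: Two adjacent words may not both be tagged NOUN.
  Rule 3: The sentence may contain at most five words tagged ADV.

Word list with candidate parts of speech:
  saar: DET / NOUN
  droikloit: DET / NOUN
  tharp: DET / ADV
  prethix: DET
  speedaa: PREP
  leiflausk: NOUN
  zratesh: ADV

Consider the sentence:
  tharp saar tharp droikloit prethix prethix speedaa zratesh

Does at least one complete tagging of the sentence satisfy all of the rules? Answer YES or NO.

NO

Candidates per position — 1:tharp {DET,ADV}; 2:saar {DET,NOUN}; 3:tharp {DET,ADV}; 4:droikloit {DET,NOUN}; 5:prethix {DET}; 6:prethix {DET}; 7:speedaa {PREP}; 8:zratesh {ADV}.
Rule 1 cannot be satisfied by any choice of tags from the lexicon.
So there is no consistent tagging.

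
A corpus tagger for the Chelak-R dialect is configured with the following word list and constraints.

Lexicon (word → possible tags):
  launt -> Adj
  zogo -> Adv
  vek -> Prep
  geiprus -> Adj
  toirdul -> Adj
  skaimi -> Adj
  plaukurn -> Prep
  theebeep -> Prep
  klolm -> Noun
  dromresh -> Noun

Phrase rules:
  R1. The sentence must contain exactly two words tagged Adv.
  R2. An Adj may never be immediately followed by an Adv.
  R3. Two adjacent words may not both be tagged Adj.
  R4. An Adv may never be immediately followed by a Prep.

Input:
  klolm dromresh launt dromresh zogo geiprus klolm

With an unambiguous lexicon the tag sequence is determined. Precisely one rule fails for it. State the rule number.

1

Fixed tagging: Noun Noun Adj Noun Adv Adj Noun.
Checking each rule: R1 fail, R2 pass, R3 pass, R4 pass.
Only rule 1 fails.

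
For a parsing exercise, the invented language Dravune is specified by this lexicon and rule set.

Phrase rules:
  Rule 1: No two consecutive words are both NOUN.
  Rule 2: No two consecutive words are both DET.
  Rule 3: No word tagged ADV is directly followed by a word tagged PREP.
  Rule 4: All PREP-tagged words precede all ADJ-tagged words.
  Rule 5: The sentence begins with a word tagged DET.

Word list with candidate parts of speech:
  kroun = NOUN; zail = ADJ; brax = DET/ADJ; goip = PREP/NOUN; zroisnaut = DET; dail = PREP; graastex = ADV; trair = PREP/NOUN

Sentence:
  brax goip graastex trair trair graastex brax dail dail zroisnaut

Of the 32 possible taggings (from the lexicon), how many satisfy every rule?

Candidates per position — 1:brax {DET,ADJ}; 2:goip {PREP,NOUN}; 3:graastex {ADV}; 4:trair {PREP,NOUN}; 5:trair {PREP,NOUN}; 6:graastex {ADV}; 7:brax {DET,ADJ}; 8:dail {PREP}; 9:dail {PREP}; 10:zroisnaut {DET}.
There are 32 candidate sequences in total.
The sequences that satisfy every rule: DET PREP ADV NOUN PREP ADV DET PREP PREP DET; DET NOUN ADV NOUN PREP ADV DET PREP PREP DET.
Count = 2.

2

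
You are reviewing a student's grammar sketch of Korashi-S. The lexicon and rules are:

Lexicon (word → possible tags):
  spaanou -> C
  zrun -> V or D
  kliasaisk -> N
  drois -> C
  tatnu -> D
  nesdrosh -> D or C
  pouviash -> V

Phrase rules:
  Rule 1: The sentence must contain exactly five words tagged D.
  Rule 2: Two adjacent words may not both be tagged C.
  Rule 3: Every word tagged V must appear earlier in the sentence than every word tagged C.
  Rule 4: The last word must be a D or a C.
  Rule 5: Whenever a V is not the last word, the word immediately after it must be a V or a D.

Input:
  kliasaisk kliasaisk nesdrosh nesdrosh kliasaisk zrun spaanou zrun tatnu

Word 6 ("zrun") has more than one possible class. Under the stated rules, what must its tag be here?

D

Candidates per position — 1:kliasaisk {N}; 2:kliasaisk {N}; 3:nesdrosh {D,C}; 4:nesdrosh {D,C}; 5:kliasaisk {N}; 6:zrun {V,D}; 7:spaanou {C}; 8:zrun {V,D}; 9:tatnu {D}.
If word 3 were C, no tagging could satisfy rule 1; so word 3 is D.
If word 4 were C, no tagging could satisfy rule 1; so word 4 is D.
If word 6 were V, no tagging could satisfy rule 1; so word 6 is D.
If word 8 were V, no tagging could satisfy rule 1; so word 8 is D.
The unique satisfying tagging is: N N D D N D C D D.
Rule-by-rule: rule 1 satisfied; rule 2 satisfied; rule 3 satisfied; rule 4 satisfied; rule 5 satisfied.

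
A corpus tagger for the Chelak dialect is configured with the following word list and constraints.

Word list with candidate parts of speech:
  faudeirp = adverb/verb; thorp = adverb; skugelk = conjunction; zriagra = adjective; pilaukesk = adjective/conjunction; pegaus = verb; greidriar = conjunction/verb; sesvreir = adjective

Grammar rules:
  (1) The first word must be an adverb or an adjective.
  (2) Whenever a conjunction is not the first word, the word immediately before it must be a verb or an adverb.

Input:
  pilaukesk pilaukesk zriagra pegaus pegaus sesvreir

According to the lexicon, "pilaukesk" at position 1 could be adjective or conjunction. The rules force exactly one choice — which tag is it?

Candidates per position — 1:pilaukesk {adjective,conjunction}; 2:pilaukesk {adjective,conjunction}; 3:zriagra {adjective}; 4:pegaus {verb}; 5:pegaus {verb}; 6:sesvreir {adjective}.
Position 1: tagging it conjunction would leave rule 1 unsatisfiable, so it must be adjective.
Position 2: tagging it conjunction would leave rule 2 unsatisfiable, so it must be adjective.
The unique satisfying tagging is: adjective adjective adjective verb verb adjective.
Verifying each rule — rule 1 satisfied; rule 2 satisfied.

adjective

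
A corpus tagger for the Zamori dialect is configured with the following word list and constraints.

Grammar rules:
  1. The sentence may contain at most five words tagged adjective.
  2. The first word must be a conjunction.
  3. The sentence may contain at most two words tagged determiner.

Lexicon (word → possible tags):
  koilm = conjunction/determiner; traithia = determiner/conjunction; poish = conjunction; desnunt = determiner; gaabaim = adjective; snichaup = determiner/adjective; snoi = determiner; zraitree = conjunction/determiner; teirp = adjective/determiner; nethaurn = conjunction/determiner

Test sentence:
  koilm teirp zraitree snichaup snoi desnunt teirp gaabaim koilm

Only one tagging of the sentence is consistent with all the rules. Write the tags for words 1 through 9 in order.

conjunction adjective conjunction adjective determiner determiner adjective adjective conjunction

Candidates per position — 1:koilm {conjunction,determiner}; 2:teirp {adjective,determiner}; 3:zraitree {conjunction,determiner}; 4:snichaup {determiner,adjective}; 5:snoi {determiner}; 6:desnunt {determiner}; 7:teirp {adjective,determiner}; 8:gaabaim {adjective}; 9:koilm {conjunction,determiner}.
Position 1: determiner is ruled out by rule 2; that leaves conjunction.
Position 2: determiner is ruled out by rule 3; that leaves adjective.
Position 3: determiner is ruled out by rule 3; that leaves conjunction.
Position 4: determiner is ruled out by rule 3; that leaves adjective.
Position 7: determiner is ruled out by rule 3; that leaves adjective.
Position 9: determiner is ruled out by rule 3; that leaves conjunction.
That leaves exactly one tagging: conjunction adjective conjunction adjective determiner determiner adjective adjective conjunction.
Verifying each rule — rule 1 holds; rule 2 holds; rule 3 holds.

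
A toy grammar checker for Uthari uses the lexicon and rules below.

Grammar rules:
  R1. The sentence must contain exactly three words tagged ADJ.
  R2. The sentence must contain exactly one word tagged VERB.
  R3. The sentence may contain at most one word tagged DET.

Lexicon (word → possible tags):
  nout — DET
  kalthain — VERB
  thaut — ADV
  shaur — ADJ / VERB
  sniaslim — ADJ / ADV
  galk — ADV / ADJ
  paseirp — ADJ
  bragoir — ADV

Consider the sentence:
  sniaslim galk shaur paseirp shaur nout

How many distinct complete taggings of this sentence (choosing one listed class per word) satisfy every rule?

4

Candidates per position — 1:sniaslim {ADJ,ADV}; 2:galk {ADV,ADJ}; 3:shaur {ADJ,VERB}; 4:paseirp {ADJ}; 5:shaur {ADJ,VERB}; 6:nout {DET}.
There are 16 candidate sequences in total.
The sequences that satisfy every rule: ADJ ADV ADJ ADJ VERB DET; ADJ ADV VERB ADJ ADJ DET; ADV ADJ ADJ ADJ VERB DET; ADV ADJ VERB ADJ ADJ DET.
Count = 4.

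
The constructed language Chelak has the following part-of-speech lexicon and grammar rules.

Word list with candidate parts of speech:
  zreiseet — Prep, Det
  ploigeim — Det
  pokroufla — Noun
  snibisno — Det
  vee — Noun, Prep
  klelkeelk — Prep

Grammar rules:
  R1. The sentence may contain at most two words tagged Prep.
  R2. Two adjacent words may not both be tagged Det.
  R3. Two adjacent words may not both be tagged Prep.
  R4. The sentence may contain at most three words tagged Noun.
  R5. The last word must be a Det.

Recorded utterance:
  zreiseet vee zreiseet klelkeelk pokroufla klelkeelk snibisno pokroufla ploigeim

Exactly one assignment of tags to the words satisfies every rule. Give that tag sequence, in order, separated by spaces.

Det Noun Det Prep Noun Prep Det Noun Det

Candidates per position — 1:zreiseet {Prep,Det}; 2:vee {Noun,Prep}; 3:zreiseet {Prep,Det}; 4:klelkeelk {Prep}; 5:pokroufla {Noun}; 6:klelkeelk {Prep}; 7:snibisno {Det}; 8:pokroufla {Noun}; 9:ploigeim {Det}.
If word 1 were Prep, no tagging could satisfy rule 1; so word 1 is Det.
If word 2 were Prep, no tagging could satisfy rule 1; so word 2 is Noun.
If word 3 were Prep, no tagging could satisfy rule 1; so word 3 is Det.
The unique satisfying tagging is: Det Noun Det Prep Noun Prep Det Noun Det.
Rule-by-rule: rule 1 ✓; rule 2 ✓; rule 3 ✓; rule 4 ✓; rule 5 ✓.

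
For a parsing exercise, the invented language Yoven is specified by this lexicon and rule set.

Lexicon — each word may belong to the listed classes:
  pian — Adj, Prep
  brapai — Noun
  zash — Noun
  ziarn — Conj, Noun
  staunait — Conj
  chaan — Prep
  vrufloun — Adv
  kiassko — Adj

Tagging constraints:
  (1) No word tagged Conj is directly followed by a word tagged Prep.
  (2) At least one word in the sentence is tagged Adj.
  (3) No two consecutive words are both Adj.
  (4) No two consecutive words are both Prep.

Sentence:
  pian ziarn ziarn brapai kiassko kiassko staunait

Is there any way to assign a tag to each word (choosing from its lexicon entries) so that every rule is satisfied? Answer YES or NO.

NO

Candidates per position — 1:pian {Adj,Prep}; 2:ziarn {Conj,Noun}; 3:ziarn {Conj,Noun}; 4:brapai {Noun}; 5:kiassko {Adj}; 6:kiassko {Adj}; 7:staunait {Conj}.
Rule 3 cannot be satisfied by any choice of tags from the lexicon.
So there is no consistent tagging.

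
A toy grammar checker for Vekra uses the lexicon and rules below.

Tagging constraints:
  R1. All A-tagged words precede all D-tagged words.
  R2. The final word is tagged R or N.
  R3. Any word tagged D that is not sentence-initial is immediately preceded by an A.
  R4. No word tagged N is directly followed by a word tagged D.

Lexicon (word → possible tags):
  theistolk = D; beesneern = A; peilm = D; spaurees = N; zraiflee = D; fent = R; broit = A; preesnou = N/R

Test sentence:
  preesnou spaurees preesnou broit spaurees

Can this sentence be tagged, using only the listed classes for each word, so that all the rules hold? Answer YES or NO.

YES

Candidates per position — 1:preesnou {N,R}; 2:spaurees {N}; 3:preesnou {N,R}; 4:broit {A}; 5:spaurees {N}.
One satisfying assignment: N N R A N.
Checking: rule 1 ok; rule 2 ok; rule 3 ok; rule 4 ok.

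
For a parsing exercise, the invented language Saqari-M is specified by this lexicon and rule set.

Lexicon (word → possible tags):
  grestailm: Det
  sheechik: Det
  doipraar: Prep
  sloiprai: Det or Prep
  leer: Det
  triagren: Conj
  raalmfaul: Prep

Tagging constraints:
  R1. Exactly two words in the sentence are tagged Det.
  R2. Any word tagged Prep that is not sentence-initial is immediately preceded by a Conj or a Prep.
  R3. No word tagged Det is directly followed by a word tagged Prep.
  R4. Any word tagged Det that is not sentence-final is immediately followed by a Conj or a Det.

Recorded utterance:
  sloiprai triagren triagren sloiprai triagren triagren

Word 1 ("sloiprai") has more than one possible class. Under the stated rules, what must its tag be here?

Det

Candidates per position — 1:sloiprai {Det,Prep}; 2:triagren {Conj}; 3:triagren {Conj}; 4:sloiprai {Det,Prep}; 5:triagren {Conj}; 6:triagren {Conj}.
If word 1 were Prep, no tagging could satisfy rule 1; so word 1 is Det.
If word 4 were Prep, no tagging could satisfy rule 1; so word 4 is Det.
The only consistent sequence is: Det Conj Conj Det Conj Conj.
Check: rule 1 holds; rule 2 holds; rule 3 holds; rule 4 holds.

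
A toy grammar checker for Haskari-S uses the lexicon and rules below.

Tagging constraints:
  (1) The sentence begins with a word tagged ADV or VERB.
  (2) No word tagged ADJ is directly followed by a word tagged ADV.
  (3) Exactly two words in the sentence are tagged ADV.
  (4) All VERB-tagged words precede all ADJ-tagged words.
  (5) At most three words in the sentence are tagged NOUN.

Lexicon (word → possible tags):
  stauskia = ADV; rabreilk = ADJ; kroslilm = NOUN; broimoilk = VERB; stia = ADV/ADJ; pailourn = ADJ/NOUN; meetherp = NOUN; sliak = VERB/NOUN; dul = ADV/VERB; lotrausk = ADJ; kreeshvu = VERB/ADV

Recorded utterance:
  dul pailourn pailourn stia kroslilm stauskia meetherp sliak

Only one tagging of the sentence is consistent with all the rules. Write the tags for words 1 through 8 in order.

ADV ADJ ADJ ADJ NOUN ADV NOUN NOUN

Candidates per position — 1:dul {ADV,VERB}; 2:pailourn {ADJ,NOUN}; 3:pailourn {ADJ,NOUN}; 4:stia {ADV,ADJ}; 5:kroslilm {NOUN}; 6:stauskia {ADV}; 7:meetherp {NOUN}; 8:sliak {VERB,NOUN}.
The remaining ambiguous positions (1, 2, 3, 4, 8) are resolved jointly — only one combination satisfies every rule.
The only consistent sequence is: ADV ADJ ADJ ADJ NOUN ADV NOUN NOUN.
Verifying each rule — rule 1 holds; rule 2 holds; rule 3 holds; rule 4 holds; rule 5 holds.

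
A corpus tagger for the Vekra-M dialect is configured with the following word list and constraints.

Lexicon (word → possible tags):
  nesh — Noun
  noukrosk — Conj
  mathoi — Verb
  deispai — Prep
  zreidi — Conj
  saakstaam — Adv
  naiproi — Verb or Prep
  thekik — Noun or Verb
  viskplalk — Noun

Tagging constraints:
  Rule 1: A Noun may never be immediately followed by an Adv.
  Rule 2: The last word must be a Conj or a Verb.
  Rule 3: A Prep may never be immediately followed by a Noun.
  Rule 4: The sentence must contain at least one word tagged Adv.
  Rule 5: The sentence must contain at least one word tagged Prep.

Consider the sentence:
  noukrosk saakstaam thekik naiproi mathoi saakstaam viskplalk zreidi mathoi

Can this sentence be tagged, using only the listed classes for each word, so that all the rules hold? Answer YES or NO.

YES

Candidates per position — 1:noukrosk {Conj}; 2:saakstaam {Adv}; 3:thekik {Noun,Verb}; 4:naiproi {Verb,Prep}; 5:mathoi {Verb}; 6:saakstaam {Adv}; 7:viskplalk {Noun}; 8:zreidi {Conj}; 9:mathoi {Verb}.
One satisfying assignment: Conj Adv Verb Prep Verb Adv Noun Conj Verb.
Checking: rule 1 holds; rule 2 holds; rule 3 holds; rule 4 holds; rule 5 holds.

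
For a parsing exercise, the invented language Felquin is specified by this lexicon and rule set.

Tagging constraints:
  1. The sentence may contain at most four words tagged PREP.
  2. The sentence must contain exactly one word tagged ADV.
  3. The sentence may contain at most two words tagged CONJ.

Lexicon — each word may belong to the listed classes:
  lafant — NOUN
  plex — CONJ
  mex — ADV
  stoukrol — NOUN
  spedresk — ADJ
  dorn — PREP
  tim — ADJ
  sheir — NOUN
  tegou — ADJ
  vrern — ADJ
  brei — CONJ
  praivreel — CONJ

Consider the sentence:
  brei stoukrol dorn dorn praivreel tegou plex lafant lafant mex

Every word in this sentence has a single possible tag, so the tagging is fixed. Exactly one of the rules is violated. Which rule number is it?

3

Fixed tagging: CONJ NOUN PREP PREP CONJ ADJ CONJ NOUN NOUN ADV.
Rule check: R1 pass, R2 pass, R3 fail.
Only rule 3 fails.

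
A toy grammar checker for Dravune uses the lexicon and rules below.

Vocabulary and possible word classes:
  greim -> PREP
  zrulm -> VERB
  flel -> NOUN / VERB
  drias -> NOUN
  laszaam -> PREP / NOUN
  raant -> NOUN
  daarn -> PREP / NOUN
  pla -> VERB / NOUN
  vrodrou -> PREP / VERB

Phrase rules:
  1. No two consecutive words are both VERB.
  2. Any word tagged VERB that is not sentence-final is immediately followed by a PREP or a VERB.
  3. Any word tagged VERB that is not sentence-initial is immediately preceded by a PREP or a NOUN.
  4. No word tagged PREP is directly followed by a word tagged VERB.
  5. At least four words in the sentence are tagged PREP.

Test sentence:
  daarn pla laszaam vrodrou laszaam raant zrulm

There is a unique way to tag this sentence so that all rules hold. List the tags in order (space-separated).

PREP NOUN PREP PREP PREP NOUN VERB

Candidates per position — 1:daarn {PREP,NOUN}; 2:pla {VERB,NOUN}; 3:laszaam {PREP,NOUN}; 4:vrodrou {PREP,VERB}; 5:laszaam {PREP,NOUN}; 6:raant {NOUN}; 7:zrulm {VERB}.
Position 1: NOUN is ruled out by rule 5; that leaves PREP.
Position 2: VERB is ruled out by rule 4; that leaves NOUN.
Position 3: NOUN is ruled out by rule 5; that leaves PREP.
Position 4: VERB is ruled out by rule 4; that leaves PREP.
Position 5: NOUN is ruled out by rule 5; that leaves PREP.
So the tagging must be: PREP NOUN PREP PREP PREP NOUN VERB.
Checking: rule 1 ✓; rule 2 ✓; rule 3 ✓; rule 4 ✓; rule 5 ✓.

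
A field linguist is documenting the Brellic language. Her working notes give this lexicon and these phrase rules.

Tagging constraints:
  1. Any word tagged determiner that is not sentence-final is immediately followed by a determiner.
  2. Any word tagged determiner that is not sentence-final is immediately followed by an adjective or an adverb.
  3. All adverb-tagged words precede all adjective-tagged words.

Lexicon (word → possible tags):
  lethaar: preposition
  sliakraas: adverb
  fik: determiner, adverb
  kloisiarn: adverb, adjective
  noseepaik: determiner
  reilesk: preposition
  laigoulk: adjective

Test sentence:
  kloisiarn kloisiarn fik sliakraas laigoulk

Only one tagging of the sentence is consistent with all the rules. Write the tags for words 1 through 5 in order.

adverb adverb adverb adverb adjective

Candidates per position — 1:kloisiarn {adverb,adjective}; 2:kloisiarn {adverb,adjective}; 3:fik {determiner,adverb}; 4:sliakraas {adverb}; 5:laigoulk {adjective}.
Word 1 cannot be adjective — rule 3 would then fail for every completion. It is adverb.
Word 2 cannot be adjective — rule 3 would then fail for every completion. It is adverb.
Word 3 cannot be determiner — rule 1 would then fail for every completion. It is adverb.
The unique satisfying tagging is: adverb adverb adverb adverb adjective.
Check: rule 1 holds; rule 2 holds; rule 3 holds.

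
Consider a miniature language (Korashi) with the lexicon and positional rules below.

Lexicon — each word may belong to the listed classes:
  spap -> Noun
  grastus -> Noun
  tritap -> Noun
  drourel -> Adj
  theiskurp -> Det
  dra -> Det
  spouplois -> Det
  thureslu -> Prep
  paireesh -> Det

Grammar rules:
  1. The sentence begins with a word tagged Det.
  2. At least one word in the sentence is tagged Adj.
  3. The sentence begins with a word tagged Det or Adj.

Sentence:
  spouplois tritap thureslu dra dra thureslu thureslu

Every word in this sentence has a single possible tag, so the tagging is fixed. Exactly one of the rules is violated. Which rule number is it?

2

Fixed tagging: Det Noun Prep Det Det Prep Prep.
Applying the rules: R1 ✓, R2 ✗, R3 ✓.
Only rule 2 fails.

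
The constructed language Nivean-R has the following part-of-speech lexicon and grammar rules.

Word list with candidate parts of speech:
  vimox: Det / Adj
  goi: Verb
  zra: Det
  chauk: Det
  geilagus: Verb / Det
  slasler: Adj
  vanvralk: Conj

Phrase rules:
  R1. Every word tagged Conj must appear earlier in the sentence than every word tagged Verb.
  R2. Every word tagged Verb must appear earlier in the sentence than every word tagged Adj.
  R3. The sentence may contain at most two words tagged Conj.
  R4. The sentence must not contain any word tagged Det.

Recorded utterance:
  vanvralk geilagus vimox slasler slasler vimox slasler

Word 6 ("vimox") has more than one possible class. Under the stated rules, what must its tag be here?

Adj

Candidates per position — 1:vanvralk {Conj}; 2:geilagus {Verb,Det}; 3:vimox {Det,Adj}; 4:slasler {Adj}; 5:slasler {Adj}; 6:vimox {Det,Adj}; 7:slasler {Adj}.
Position 2: tagging it Det would leave rule 4 unsatisfiable, so it must be Verb.
Position 3: tagging it Det would leave rule 4 unsatisfiable, so it must be Adj.
Position 6: tagging it Det would leave rule 4 unsatisfiable, so it must be Adj.
The only consistent sequence is: Conj Verb Adj Adj Adj Adj Adj.
Rule-by-rule: rule 1 ok; rule 2 ok; rule 3 ok; rule 4 ok.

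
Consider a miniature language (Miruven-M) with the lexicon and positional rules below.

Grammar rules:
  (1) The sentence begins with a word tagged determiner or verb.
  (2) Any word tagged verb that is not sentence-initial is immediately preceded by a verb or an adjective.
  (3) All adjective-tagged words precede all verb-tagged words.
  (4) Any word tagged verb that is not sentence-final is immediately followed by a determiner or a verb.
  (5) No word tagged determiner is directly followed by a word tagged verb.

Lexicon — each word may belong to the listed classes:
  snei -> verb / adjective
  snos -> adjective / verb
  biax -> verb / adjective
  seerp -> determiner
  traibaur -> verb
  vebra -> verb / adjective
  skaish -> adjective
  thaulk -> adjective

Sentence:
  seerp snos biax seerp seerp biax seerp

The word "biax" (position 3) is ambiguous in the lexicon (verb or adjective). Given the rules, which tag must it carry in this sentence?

Candidates per position — 1:seerp {determiner}; 2:snos {adjective,verb}; 3:biax {verb,adjective}; 4:seerp {determiner}; 5:seerp {determiner}; 6:biax {verb,adjective}; 7:seerp {determiner}.
Position 2: verb is ruled out by rule 2; that leaves adjective.
Position 6: verb is ruled out by rule 2; that leaves adjective.
Position 3: verb is ruled out by rule 3; that leaves adjective.
That leaves exactly one tagging: determiner adjective adjective determiner determiner adjective determiner.
Rule-by-rule: rule 1 ✓; rule 2 ✓; rule 3 ✓; rule 4 ✓; rule 5 ✓.

adjective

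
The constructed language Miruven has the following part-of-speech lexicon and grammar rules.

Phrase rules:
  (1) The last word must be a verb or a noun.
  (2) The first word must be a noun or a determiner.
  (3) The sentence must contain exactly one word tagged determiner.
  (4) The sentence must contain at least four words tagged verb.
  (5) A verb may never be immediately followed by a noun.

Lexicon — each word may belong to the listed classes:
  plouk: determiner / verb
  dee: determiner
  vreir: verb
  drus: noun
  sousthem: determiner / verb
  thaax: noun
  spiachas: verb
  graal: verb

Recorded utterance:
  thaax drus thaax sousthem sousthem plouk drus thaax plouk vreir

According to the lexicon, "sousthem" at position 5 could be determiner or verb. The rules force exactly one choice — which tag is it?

verb

Candidates per position — 1:thaax {noun}; 2:drus {noun}; 3:thaax {noun}; 4:sousthem {determiner,verb}; 5:sousthem {determiner,verb}; 6:plouk {determiner,verb}; 7:drus {noun}; 8:thaax {noun}; 9:plouk {determiner,verb}; 10:vreir {verb}.
If word 6 were verb, no tagging could satisfy rule 5; so word 6 is determiner.
If word 9 were determiner, no tagging could satisfy rule 3; so word 9 is verb.
If word 4 were determiner, no tagging could satisfy rule 3; so word 4 is verb.
If word 5 were determiner, no tagging could satisfy rule 3; so word 5 is verb.
The only consistent sequence is: noun noun noun verb verb determiner noun noun verb verb.
Verifying each rule — rule 1 holds; rule 2 holds; rule 3 holds; rule 4 holds; rule 5 holds.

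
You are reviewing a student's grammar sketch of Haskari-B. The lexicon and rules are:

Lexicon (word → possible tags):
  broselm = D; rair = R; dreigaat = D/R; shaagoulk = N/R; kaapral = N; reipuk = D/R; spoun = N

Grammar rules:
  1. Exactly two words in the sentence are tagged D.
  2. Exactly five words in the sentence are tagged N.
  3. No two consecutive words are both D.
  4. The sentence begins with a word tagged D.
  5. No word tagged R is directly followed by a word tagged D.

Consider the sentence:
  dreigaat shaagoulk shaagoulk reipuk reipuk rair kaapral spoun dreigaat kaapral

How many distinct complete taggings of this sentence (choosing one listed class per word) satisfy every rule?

Candidates per position — 1:dreigaat {D,R}; 2:shaagoulk {N,R}; 3:shaagoulk {N,R}; 4:reipuk {D,R}; 5:reipuk {D,R}; 6:rair {R}; 7:kaapral {N}; 8:spoun {N}; 9:dreigaat {D,R}; 10:kaapral {N}.
There are 64 candidate sequences in total.
The sequences that satisfy every rule: D N N D R R N N R N; D N N R R R N N D N.
Count = 2.

2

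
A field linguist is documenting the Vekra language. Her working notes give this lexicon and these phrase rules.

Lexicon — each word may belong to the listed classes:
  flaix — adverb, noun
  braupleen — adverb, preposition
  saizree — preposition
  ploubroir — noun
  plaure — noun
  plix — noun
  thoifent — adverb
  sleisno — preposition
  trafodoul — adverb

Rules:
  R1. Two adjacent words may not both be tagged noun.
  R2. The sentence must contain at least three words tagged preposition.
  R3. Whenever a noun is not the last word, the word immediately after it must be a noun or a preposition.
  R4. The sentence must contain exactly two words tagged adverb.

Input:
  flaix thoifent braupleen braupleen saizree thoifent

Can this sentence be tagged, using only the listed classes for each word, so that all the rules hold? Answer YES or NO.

NO

Candidates per position — 1:flaix {adverb,noun}; 2:thoifent {adverb}; 3:braupleen {adverb,preposition}; 4:braupleen {adverb,preposition}; 5:saizree {preposition}; 6:thoifent {adverb}.
Every candidate sequence violates at least one rule; no consistent tagging exists.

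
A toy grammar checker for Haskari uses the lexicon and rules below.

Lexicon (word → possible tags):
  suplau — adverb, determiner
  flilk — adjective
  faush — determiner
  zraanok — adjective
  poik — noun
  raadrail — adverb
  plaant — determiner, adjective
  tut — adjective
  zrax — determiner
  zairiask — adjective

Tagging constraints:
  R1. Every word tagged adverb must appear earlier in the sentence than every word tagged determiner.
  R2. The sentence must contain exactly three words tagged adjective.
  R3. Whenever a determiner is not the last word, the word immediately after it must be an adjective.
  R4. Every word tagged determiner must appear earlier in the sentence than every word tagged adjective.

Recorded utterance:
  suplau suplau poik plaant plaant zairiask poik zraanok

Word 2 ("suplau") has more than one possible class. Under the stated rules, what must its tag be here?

adverb

Candidates per position — 1:suplau {adverb,determiner}; 2:suplau {adverb,determiner}; 3:poik {noun}; 4:plaant {determiner,adjective}; 5:plaant {determiner,adjective}; 6:zairiask {adjective}; 7:poik {noun}; 8:zraanok {adjective}.
Position 1: tagging it determiner would leave rule 3 unsatisfiable, so it must be adverb.
Position 2: tagging it determiner would leave rule 3 unsatisfiable, so it must be adverb.
The remaining ambiguous positions (4, 5) are resolved jointly — only one combination satisfies every rule.
So the tagging must be: adverb adverb noun determiner adjective adjective noun adjective.
Rule-by-rule: rule 1 ✓; rule 2 ✓; rule 3 ✓; rule 4 ✓.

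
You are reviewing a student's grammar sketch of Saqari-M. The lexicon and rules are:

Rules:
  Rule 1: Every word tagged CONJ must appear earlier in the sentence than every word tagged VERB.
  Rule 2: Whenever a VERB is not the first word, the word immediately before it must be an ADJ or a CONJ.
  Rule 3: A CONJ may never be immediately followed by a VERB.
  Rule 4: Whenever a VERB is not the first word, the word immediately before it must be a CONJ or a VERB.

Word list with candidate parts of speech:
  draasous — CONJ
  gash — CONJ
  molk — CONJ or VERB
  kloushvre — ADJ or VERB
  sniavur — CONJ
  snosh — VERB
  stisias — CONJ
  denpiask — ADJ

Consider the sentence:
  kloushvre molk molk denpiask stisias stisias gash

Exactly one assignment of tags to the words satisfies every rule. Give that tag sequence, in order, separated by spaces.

ADJ CONJ CONJ ADJ CONJ CONJ CONJ

Candidates per position — 1:kloushvre {ADJ,VERB}; 2:molk {CONJ,VERB}; 3:molk {CONJ,VERB}; 4:denpiask {ADJ}; 5:stisias {CONJ}; 6:stisias {CONJ}; 7:gash {CONJ}.
Position 1: VERB is ruled out by rule 1; that leaves ADJ.
Position 2: VERB is ruled out by rule 1; that leaves CONJ.
Position 3: VERB is ruled out by rule 1; that leaves CONJ.
The unique satisfying tagging is: ADJ CONJ CONJ ADJ CONJ CONJ CONJ.
Rule-by-rule: rule 1 ok; rule 2 ok; rule 3 ok; rule 4 ok.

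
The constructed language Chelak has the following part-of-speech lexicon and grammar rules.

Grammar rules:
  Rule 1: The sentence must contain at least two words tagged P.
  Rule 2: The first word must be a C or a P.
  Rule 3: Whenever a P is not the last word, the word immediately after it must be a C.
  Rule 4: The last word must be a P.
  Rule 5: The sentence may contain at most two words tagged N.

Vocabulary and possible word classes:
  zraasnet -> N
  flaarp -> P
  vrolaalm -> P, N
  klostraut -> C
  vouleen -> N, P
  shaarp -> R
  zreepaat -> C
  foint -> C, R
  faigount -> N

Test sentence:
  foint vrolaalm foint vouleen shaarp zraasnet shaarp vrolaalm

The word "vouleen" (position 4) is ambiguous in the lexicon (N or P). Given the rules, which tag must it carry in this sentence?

N

Candidates per position — 1:foint {C,R}; 2:vrolaalm {P,N}; 3:foint {C,R}; 4:vouleen {N,P}; 5:shaarp {R}; 6:zraasnet {N}; 7:shaarp {R}; 8:vrolaalm {P,N}.
If word 1 were R, no tagging could satisfy rule 2; so word 1 is C.
If word 4 were P, no tagging could satisfy rule 3; so word 4 is N.
If word 8 were N, no tagging could satisfy rule 1; so word 8 is P.
If word 2 were N, no tagging could satisfy rule 1; so word 2 is P.
If word 3 were R, no tagging could satisfy rule 3; so word 3 is C.
The unique satisfying tagging is: C P C N R N R P.
Verifying each rule — rule 1 ok; rule 2 ok; rule 3 ok; rule 4 ok; rule 5 ok.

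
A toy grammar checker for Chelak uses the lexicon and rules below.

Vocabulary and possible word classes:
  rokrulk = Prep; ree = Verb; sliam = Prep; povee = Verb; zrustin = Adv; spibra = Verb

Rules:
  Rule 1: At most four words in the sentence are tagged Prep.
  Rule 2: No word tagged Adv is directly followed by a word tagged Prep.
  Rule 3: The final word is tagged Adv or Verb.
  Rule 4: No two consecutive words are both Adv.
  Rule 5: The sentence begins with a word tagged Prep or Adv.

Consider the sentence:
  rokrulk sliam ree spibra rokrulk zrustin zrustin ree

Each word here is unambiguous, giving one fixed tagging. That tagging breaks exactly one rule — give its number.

4

Fixed tagging: Prep Prep Verb Verb Prep Adv Adv Verb.
Rule check: R1 ✓, R2 ✓, R3 ✓, R4 ✗, R5 ✓.
Only rule 4 fails.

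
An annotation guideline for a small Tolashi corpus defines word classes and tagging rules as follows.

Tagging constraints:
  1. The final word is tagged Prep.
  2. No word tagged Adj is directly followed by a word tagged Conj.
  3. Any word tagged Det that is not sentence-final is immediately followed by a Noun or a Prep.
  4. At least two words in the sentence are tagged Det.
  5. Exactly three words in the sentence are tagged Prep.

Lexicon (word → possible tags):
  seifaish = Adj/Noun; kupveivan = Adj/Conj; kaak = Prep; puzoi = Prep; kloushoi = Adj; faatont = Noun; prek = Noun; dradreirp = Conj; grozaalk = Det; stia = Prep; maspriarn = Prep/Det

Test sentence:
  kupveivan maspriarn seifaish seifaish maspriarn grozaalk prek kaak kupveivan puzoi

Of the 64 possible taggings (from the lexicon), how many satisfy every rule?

8

Candidates per position — 1:kupveivan {Adj,Conj}; 2:maspriarn {Prep,Det}; 3:seifaish {Adj,Noun}; 4:seifaish {Adj,Noun}; 5:maspriarn {Prep,Det}; 6:grozaalk {Det}; 7:prek {Noun}; 8:kaak {Prep}; 9:kupveivan {Adj,Conj}; 10:puzoi {Prep}.
There are 64 candidate sequences in total.
Checking each against the rules leaves 8 sequences.
Count = 8.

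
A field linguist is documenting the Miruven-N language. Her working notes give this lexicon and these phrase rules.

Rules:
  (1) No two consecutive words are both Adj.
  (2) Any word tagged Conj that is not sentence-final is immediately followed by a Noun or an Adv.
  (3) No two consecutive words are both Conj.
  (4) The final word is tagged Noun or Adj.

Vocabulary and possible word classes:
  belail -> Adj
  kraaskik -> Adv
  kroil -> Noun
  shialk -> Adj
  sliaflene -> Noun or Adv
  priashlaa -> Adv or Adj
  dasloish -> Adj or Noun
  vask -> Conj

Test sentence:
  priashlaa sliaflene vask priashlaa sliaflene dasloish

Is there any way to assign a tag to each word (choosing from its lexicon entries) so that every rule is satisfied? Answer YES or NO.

Candidates per position — 1:priashlaa {Adv,Adj}; 2:sliaflene {Noun,Adv}; 3:vask {Conj}; 4:priashlaa {Adv,Adj}; 5:sliaflene {Noun,Adv}; 6:dasloish {Adj,Noun}.
One satisfying assignment: Adv Adv Conj Adv Noun Noun.
Verifying each rule — rule 1 holds; rule 2 holds; rule 3 holds; rule 4 holds.

YES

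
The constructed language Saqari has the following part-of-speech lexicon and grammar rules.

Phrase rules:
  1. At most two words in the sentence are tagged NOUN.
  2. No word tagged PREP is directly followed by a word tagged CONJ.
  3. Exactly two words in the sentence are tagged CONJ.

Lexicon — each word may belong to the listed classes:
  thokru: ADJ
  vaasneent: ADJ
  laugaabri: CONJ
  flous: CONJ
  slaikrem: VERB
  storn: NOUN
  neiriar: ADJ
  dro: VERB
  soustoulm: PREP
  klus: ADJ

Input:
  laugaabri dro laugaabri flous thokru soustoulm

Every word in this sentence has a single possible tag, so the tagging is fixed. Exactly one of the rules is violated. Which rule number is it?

Fixed tagging: CONJ VERB CONJ CONJ ADJ PREP.
Checking each rule: R1 ok, R2 ok, R3 fails.
Only rule 3 fails.

3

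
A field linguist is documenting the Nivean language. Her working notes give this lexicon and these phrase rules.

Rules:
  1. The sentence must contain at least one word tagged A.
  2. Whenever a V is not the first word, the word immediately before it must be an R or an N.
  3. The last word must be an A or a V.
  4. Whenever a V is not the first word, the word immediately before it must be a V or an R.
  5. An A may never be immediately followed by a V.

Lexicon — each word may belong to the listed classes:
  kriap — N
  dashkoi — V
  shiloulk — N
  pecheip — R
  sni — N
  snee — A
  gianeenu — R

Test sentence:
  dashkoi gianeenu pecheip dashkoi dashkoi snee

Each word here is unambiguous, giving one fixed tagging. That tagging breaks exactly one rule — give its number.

Fixed tagging: V R R V V A.
Checking each rule: R1 holds, R2 violated, R3 holds, R4 holds, R5 holds.
Only rule 2 fails.

2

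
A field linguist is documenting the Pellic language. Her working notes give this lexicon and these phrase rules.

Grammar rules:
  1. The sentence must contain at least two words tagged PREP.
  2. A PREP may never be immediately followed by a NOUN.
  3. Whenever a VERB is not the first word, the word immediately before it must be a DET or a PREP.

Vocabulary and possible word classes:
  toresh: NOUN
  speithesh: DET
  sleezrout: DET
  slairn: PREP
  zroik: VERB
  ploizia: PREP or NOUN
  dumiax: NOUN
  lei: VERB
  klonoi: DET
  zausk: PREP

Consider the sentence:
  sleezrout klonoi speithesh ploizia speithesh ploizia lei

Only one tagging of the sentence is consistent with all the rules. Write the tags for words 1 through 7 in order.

Candidates per position — 1:sleezrout {DET}; 2:klonoi {DET}; 3:speithesh {DET}; 4:ploizia {PREP,NOUN}; 5:speithesh {DET}; 6:ploizia {PREP,NOUN}; 7:lei {VERB}.
Position 4: NOUN is ruled out by rule 1; that leaves PREP.
Position 6: NOUN is ruled out by rule 1; that leaves PREP.
That leaves exactly one tagging: DET DET DET PREP DET PREP VERB.
Check: rule 1 holds; rule 2 holds; rule 3 holds.

DET DET DET PREP DET PREP VERB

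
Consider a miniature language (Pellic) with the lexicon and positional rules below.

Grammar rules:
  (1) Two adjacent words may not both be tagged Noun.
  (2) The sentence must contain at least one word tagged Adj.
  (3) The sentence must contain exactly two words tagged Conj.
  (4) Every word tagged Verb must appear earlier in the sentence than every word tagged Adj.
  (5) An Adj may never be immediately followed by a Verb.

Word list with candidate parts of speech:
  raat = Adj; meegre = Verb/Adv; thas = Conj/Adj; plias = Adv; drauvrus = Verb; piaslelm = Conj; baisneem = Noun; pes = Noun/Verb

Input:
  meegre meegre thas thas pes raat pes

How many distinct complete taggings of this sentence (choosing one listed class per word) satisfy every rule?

8

Candidates per position — 1:meegre {Verb,Adv}; 2:meegre {Verb,Adv}; 3:thas {Conj,Adj}; 4:thas {Conj,Adj}; 5:pes {Noun,Verb}; 6:raat {Adj}; 7:pes {Noun,Verb}.
There are 64 candidate sequences in total.
Checking each against the rules leaves 8 sequences.
Count = 8.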